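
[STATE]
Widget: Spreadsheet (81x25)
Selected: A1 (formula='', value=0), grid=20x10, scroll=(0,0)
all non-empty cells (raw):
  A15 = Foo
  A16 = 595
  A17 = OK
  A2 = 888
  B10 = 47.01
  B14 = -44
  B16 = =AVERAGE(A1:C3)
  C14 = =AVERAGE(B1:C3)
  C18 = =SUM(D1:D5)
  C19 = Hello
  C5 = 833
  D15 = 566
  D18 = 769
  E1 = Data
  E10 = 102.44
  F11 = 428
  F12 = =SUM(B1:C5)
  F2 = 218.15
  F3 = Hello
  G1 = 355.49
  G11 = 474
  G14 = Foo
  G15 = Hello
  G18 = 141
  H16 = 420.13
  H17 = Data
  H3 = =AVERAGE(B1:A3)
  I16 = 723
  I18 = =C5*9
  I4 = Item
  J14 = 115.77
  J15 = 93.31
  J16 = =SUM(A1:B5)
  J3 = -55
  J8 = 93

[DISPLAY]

A1:                                                                              
       A       B       C       D       E       F       G       H       I       J 
---------------------------------------------------------------------------------
  1      [0]       0       0       0Data           0  355.49       0       0     
  2      888       0       0       0       0  218.15       0       0       0     
  3        0       0       0       0       0Hello          0     148       0     
  4        0       0       0       0       0       0       0       0Item         
  5        0       0     833       0       0       0       0       0       0     
  6        0       0       0       0       0       0       0       0       0     
  7        0       0       0       0       0       0       0       0       0     
  8        0       0       0       0       0       0       0       0       0     
  9        0       0       0       0       0       0       0       0       0     
 10        0   47.01       0       0  102.44       0       0       0       0     
 11        0       0       0       0       0     428     474       0       0     
 12        0       0       0       0       0     833       0       0       0     
 13        0       0       0       0       0       0       0       0       0     
 14        0     -44       0       0       0       0Foo            0       0  115
 15 Foo            0       0     566       0       0Hello          0       0   93
 16      595   98.67       0       0       0       0       0  420.13     723     
 17 OK             0       0       0       0       0       0Data           0     
 18        0       0       0     769       0       0     141       0    7497     
 19        0       0Hello          0       0       0       0       0       0     
 20        0       0       0       0       0       0       0       0       0     
                                                                                 
                                                                                 


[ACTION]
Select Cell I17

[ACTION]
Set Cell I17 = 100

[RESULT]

I17: 100                                                                         
       A       B       C       D       E       F       G       H       I       J 
---------------------------------------------------------------------------------
  1        0       0       0       0Data           0  355.49       0       0     
  2      888       0       0       0       0  218.15       0       0       0     
  3        0       0       0       0       0Hello          0     148       0     
  4        0       0       0       0       0       0       0       0Item         
  5        0       0     833       0       0       0       0       0       0     
  6        0       0       0       0       0       0       0       0       0     
  7        0       0       0       0       0       0       0       0       0     
  8        0       0       0       0       0       0       0       0       0     
  9        0       0       0       0       0       0       0       0       0     
 10        0   47.01       0       0  102.44       0       0       0       0     
 11        0       0       0       0       0     428     474       0       0     
 12        0       0       0       0       0     833       0       0       0     
 13        0       0       0       0       0       0       0       0       0     
 14        0     -44       0       0       0       0Foo            0       0  115
 15 Foo            0       0     566       0       0Hello          0       0   93
 16      595   98.67       0       0       0       0       0  420.13     723     
 17 OK             0       0       0       0       0       0Data       [100]     
 18        0       0       0     769       0       0     141       0    7497     
 19        0       0Hello          0       0       0       0       0       0     
 20        0       0       0       0       0       0       0       0       0     
                                                                                 
                                                                                 


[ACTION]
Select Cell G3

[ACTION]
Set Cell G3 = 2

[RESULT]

G3: 2                                                                            
       A       B       C       D       E       F       G       H       I       J 
---------------------------------------------------------------------------------
  1        0       0       0       0Data           0  355.49       0       0     
  2      888       0       0       0       0  218.15       0       0       0     
  3        0       0       0       0       0Hello        [2]     148       0     
  4        0       0       0       0       0       0       0       0Item         
  5        0       0     833       0       0       0       0       0       0     
  6        0       0       0       0       0       0       0       0       0     
  7        0       0       0       0       0       0       0       0       0     
  8        0       0       0       0       0       0       0       0       0     
  9        0       0       0       0       0       0       0       0       0     
 10        0   47.01       0       0  102.44       0       0       0       0     
 11        0       0       0       0       0     428     474       0       0     
 12        0       0       0       0       0     833       0       0       0     
 13        0       0       0       0       0       0       0       0       0     
 14        0     -44       0       0       0       0Foo            0       0  115
 15 Foo            0       0     566       0       0Hello          0       0   93
 16      595   98.67       0       0       0       0       0  420.13     723     
 17 OK             0       0       0       0       0       0Data         100     
 18        0       0       0     769       0       0     141       0    7497     
 19        0       0Hello          0       0       0       0       0       0     
 20        0       0       0       0       0       0       0       0       0     
                                                                                 
                                                                                 


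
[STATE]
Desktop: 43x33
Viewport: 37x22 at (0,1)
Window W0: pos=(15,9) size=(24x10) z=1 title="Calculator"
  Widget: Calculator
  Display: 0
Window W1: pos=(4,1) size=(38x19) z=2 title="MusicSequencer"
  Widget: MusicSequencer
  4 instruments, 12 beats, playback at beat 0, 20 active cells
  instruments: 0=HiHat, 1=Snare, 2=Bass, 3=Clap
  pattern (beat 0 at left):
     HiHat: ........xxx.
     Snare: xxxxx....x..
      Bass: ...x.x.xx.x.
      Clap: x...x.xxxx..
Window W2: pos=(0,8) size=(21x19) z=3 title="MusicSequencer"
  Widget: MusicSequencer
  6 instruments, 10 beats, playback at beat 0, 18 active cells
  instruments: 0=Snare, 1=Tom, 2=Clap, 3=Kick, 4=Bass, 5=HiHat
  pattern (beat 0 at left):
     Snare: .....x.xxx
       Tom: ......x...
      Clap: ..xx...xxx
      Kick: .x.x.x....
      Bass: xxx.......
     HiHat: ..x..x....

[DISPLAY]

    ┏━━━━━━━━━━━━━━━━━━━━━━━━━━━━━━━━
    ┃ MusicSequencer                 
    ┠────────────────────────────────
    ┃      ▼12345678901              
    ┃ HiHat········███·              
    ┃ Snare█████····█··              
    ┃  Bass···█·█·██·█·              
┏━━━━━━━━━━━━━━━━━━━┓··              
┃ MusicSequencer    ┃                
┠───────────────────┨                
┃      ▼123456789   ┃                
┃ Snare·····█·███   ┃                
┃   Tom······█···   ┃                
┃  Clap··██···███   ┃                
┃  Kick·█·█·█····   ┃                
┃  Bass███·······   ┃                
┃ HiHat··█··█····   ┃                
┃                   ┃                
┃                   ┃━━━━━━━━━━━━━━━━
┃                   ┃                
┃                   ┃                
┃                   ┃                


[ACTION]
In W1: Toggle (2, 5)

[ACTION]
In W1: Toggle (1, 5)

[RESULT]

    ┏━━━━━━━━━━━━━━━━━━━━━━━━━━━━━━━━
    ┃ MusicSequencer                 
    ┠────────────────────────────────
    ┃      ▼12345678901              
    ┃ HiHat········███·              
    ┃ Snare██████···█··              
    ┃  Bass···█···██·█·              
┏━━━━━━━━━━━━━━━━━━━┓··              
┃ MusicSequencer    ┃                
┠───────────────────┨                
┃      ▼123456789   ┃                
┃ Snare·····█·███   ┃                
┃   Tom······█···   ┃                
┃  Clap··██···███   ┃                
┃  Kick·█·█·█····   ┃                
┃  Bass███·······   ┃                
┃ HiHat··█··█····   ┃                
┃                   ┃                
┃                   ┃━━━━━━━━━━━━━━━━
┃                   ┃                
┃                   ┃                
┃                   ┃                


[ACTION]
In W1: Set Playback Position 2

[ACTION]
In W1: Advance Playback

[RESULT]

    ┏━━━━━━━━━━━━━━━━━━━━━━━━━━━━━━━━
    ┃ MusicSequencer                 
    ┠────────────────────────────────
    ┃      012▼45678901              
    ┃ HiHat········███·              
    ┃ Snare██████···█··              
    ┃  Bass···█···██·█·              
┏━━━━━━━━━━━━━━━━━━━┓··              
┃ MusicSequencer    ┃                
┠───────────────────┨                
┃      ▼123456789   ┃                
┃ Snare·····█·███   ┃                
┃   Tom······█···   ┃                
┃  Clap··██···███   ┃                
┃  Kick·█·█·█····   ┃                
┃  Bass███·······   ┃                
┃ HiHat··█··█····   ┃                
┃                   ┃                
┃                   ┃━━━━━━━━━━━━━━━━
┃                   ┃                
┃                   ┃                
┃                   ┃                


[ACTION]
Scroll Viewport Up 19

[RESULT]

                                     
    ┏━━━━━━━━━━━━━━━━━━━━━━━━━━━━━━━━
    ┃ MusicSequencer                 
    ┠────────────────────────────────
    ┃      012▼45678901              
    ┃ HiHat········███·              
    ┃ Snare██████···█··              
    ┃  Bass···█···██·█·              
┏━━━━━━━━━━━━━━━━━━━┓··              
┃ MusicSequencer    ┃                
┠───────────────────┨                
┃      ▼123456789   ┃                
┃ Snare·····█·███   ┃                
┃   Tom······█···   ┃                
┃  Clap··██···███   ┃                
┃  Kick·█·█·█····   ┃                
┃  Bass███·······   ┃                
┃ HiHat··█··█····   ┃                
┃                   ┃                
┃                   ┃━━━━━━━━━━━━━━━━
┃                   ┃                
┃                   ┃                


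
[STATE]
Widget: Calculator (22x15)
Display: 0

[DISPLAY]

                     0
┌───┬───┬───┬───┐     
│ 7 │ 8 │ 9 │ ÷ │     
├───┼───┼───┼───┤     
│ 4 │ 5 │ 6 │ × │     
├───┼───┼───┼───┤     
│ 1 │ 2 │ 3 │ - │     
├───┼───┼───┼───┤     
│ 0 │ . │ = │ + │     
├───┼───┼───┼───┤     
│ C │ MC│ MR│ M+│     
└───┴───┴───┴───┘     
                      
                      
                      


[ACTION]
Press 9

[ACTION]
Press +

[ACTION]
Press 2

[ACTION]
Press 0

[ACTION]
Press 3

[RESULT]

                   203
┌───┬───┬───┬───┐     
│ 7 │ 8 │ 9 │ ÷ │     
├───┼───┼───┼───┤     
│ 4 │ 5 │ 6 │ × │     
├───┼───┼───┼───┤     
│ 1 │ 2 │ 3 │ - │     
├───┼───┼───┼───┤     
│ 0 │ . │ = │ + │     
├───┼───┼───┼───┤     
│ C │ MC│ MR│ M+│     
└───┴───┴───┴───┘     
                      
                      
                      


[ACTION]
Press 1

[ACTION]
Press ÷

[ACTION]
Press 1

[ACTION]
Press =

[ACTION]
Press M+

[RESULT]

                  2040
┌───┬───┬───┬───┐     
│ 7 │ 8 │ 9 │ ÷ │     
├───┼───┼───┼───┤     
│ 4 │ 5 │ 6 │ × │     
├───┼───┼───┼───┤     
│ 1 │ 2 │ 3 │ - │     
├───┼───┼───┼───┤     
│ 0 │ . │ = │ + │     
├───┼───┼───┼───┤     
│ C │ MC│ MR│ M+│     
└───┴───┴───┴───┘     
                      
                      
                      


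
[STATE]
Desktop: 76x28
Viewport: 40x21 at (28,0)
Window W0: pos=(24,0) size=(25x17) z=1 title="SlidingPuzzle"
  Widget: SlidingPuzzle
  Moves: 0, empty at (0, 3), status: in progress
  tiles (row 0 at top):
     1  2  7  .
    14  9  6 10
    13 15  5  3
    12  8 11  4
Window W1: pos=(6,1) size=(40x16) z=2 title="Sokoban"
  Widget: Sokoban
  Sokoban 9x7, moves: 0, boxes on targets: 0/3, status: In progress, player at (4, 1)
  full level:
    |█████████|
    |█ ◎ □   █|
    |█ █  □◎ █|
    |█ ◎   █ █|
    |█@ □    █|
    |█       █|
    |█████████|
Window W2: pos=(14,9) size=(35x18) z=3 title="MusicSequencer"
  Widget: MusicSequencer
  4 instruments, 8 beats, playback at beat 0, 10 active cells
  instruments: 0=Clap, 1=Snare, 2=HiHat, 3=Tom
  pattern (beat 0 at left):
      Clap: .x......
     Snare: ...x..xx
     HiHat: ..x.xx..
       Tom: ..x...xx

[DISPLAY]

━━━━━━━━━━━━━━━━━━━━┓                   
━━━━━━━━━━━━━━━━━┓  ┃                   
                 ┃──┨                   
─────────────────┨  ┃                   
                 ┃  ┃                   
                 ┃  ┃                   
                 ┃  ┃                   
                 ┃  ┃                   
                 ┃  ┃                   
━━━━━━━━━━━━━━━━━━━━┓                   
er                  ┃                   
────────────────────┨                   
7                   ┃                   
·                   ┃                   
█                   ┃                   
·                   ┃                   
█                   ┃                   
                    ┃                   
                    ┃                   
                    ┃                   
                    ┃                   


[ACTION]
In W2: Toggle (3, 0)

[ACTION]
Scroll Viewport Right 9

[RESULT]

━━━━━━━━━━━━┓                           
━━━━━━━━━┓  ┃                           
         ┃──┨                           
─────────┨  ┃                           
         ┃  ┃                           
         ┃  ┃                           
         ┃  ┃                           
         ┃  ┃                           
         ┃  ┃                           
━━━━━━━━━━━━┓                           
            ┃                           
────────────┨                           
            ┃                           
            ┃                           
            ┃                           
            ┃                           
            ┃                           
            ┃                           
            ┃                           
            ┃                           
            ┃                           


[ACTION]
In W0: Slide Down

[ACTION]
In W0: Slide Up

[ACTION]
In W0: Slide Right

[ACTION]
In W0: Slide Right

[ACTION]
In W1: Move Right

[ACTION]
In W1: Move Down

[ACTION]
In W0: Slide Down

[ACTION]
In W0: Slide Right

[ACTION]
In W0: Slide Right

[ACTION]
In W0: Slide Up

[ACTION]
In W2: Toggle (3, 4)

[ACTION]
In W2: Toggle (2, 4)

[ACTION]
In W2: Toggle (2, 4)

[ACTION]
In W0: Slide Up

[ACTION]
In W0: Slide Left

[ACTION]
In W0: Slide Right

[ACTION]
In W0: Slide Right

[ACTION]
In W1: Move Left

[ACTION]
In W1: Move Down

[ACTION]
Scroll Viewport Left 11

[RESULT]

━━━━━━━━━━━━━━━━━━━━━━━┓                
━━━━━━━━━━━━━━━━━━━━┓  ┃                
                    ┃──┨                
────────────────────┨  ┃                
                    ┃  ┃                
                    ┃  ┃                
                    ┃  ┃                
                    ┃  ┃                
                    ┃  ┃                
━━━━━━━━━━━━━━━━━━━━━━━┓                
encer                  ┃                
───────────────────────┨                
4567                   ┃                
····                   ┃                
··██                   ┃                
██··                   ┃                
█·██                   ┃                
                       ┃                
                       ┃                
                       ┃                
                       ┃                


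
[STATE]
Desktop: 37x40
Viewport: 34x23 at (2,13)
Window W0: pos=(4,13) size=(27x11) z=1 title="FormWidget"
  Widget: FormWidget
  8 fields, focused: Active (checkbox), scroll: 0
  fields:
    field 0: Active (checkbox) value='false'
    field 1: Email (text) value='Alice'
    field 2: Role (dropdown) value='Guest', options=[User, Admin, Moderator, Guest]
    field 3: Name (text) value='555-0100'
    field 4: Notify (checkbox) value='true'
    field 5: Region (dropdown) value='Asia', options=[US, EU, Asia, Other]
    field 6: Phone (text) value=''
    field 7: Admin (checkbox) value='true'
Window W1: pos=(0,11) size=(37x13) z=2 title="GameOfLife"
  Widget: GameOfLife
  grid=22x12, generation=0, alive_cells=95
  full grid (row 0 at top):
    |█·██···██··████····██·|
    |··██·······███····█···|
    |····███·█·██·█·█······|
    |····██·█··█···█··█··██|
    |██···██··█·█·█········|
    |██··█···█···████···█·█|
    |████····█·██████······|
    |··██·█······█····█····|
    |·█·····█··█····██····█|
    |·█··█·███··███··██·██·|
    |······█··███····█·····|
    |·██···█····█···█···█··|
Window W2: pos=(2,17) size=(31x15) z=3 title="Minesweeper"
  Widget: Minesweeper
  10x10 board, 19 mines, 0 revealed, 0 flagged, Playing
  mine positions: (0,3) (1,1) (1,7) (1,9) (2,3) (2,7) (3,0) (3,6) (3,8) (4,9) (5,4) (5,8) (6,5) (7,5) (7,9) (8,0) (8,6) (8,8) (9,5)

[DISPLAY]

──────────────────────────────────
en: 0                             
···███·█·██·█·█······             
···██·█··█···█··█··██             
┏━━━━━━━━━━━━━━━━━━━━━━━━━━━━━┓   
┃ Minesweeper                 ┃   
┠─────────────────────────────┨   
┃■■■■■■■■■■                   ┃   
┃■■■■■■■■■■                   ┃   
┃■■■■■■■■■■                   ┃   
┃■■■■■■■■■■                   ┃━━━
┃■■■■■■■■■■                   ┃   
┃■■■■■■■■■■                   ┃   
┃■■■■■■■■■■                   ┃   
┃■■■■■■■■■■                   ┃   
┃■■■■■■■■■■                   ┃   
┃■■■■■■■■■■                   ┃   
┃                             ┃   
┗━━━━━━━━━━━━━━━━━━━━━━━━━━━━━┛   
                                  
                                  
                                  
                                  


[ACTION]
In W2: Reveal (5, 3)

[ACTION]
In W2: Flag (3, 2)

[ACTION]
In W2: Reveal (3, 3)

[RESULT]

──────────────────────────────────
en: 0                             
···███·█·██·█·█······             
···██·█··█···█··█··██             
┏━━━━━━━━━━━━━━━━━━━━━━━━━━━━━┓   
┃ Minesweeper                 ┃   
┠─────────────────────────────┨   
┃■■■■■■■■■■                   ┃   
┃■■■■■■■■■■                   ┃   
┃■■■■■■■■■■                   ┃   
┃■■⚑1■■■■■■                   ┃━━━
┃■■■■■■■■■■                   ┃   
┃■■■1■■■■■■                   ┃   
┃■■■■■■■■■■                   ┃   
┃■■■■■■■■■■                   ┃   
┃■■■■■■■■■■                   ┃   
┃■■■■■■■■■■                   ┃   
┃                             ┃   
┗━━━━━━━━━━━━━━━━━━━━━━━━━━━━━┛   
                                  
                                  
                                  
                                  


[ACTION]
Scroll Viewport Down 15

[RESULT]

┏━━━━━━━━━━━━━━━━━━━━━━━━━━━━━┓   
┃ Minesweeper                 ┃   
┠─────────────────────────────┨   
┃■■■■■■■■■■                   ┃   
┃■■■■■■■■■■                   ┃   
┃■■■■■■■■■■                   ┃   
┃■■⚑1■■■■■■                   ┃━━━
┃■■■■■■■■■■                   ┃   
┃■■■1■■■■■■                   ┃   
┃■■■■■■■■■■                   ┃   
┃■■■■■■■■■■                   ┃   
┃■■■■■■■■■■                   ┃   
┃■■■■■■■■■■                   ┃   
┃                             ┃   
┗━━━━━━━━━━━━━━━━━━━━━━━━━━━━━┛   
                                  
                                  
                                  
                                  
                                  
                                  
                                  
                                  


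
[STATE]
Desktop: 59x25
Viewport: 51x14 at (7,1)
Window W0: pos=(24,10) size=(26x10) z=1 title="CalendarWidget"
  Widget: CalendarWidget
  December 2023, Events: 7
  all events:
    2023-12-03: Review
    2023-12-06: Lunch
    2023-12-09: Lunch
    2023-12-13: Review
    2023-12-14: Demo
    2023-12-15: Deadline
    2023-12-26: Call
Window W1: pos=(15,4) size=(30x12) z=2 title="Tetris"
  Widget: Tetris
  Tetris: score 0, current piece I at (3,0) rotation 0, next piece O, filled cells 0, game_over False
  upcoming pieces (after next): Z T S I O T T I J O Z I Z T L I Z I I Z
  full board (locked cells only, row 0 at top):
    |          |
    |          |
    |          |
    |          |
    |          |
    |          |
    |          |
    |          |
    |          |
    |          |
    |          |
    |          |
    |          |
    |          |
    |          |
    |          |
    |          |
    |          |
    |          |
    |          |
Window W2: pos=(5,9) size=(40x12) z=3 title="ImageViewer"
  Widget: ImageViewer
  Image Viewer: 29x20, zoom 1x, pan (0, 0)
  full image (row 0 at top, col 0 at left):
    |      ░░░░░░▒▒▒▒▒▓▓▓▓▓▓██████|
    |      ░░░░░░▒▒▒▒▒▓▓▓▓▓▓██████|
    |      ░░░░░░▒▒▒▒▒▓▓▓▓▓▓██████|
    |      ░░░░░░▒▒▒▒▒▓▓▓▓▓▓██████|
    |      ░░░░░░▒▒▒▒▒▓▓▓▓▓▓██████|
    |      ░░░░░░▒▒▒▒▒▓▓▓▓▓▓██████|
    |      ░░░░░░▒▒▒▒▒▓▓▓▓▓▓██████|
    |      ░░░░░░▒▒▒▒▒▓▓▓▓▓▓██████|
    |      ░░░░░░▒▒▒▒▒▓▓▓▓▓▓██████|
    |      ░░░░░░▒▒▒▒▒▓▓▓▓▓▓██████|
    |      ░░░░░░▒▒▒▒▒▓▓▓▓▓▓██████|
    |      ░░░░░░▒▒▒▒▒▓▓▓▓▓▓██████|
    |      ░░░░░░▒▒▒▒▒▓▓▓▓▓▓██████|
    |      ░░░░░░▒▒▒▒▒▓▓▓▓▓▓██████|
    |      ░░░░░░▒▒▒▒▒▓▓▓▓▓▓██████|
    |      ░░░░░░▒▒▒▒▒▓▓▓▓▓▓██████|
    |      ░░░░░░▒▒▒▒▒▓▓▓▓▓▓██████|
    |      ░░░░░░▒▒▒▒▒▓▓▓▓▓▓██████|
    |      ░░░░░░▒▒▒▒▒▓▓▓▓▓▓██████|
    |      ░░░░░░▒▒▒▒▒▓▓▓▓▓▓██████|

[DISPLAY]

                                                   
                                                   
                                                   
        ┏━━━━━━━━━━━━━━━━━━━━━━━━━━━━┓             
        ┃ Tetris                     ┃             
        ┠────────────────────────────┨             
        ┃          │Next:            ┃             
        ┃          │▓▓               ┃             
━━━━━━━━━━━━━━━━━━━━━━━━━━━━━━━━━━━━━┓             
ImageViewer                          ┃━━━━┓        
─────────────────────────────────────┨    ┃        
     ░░░░░░▒▒▒▒▒▓▓▓▓▓▓██████         ┃────┨        
     ░░░░░░▒▒▒▒▒▓▓▓▓▓▓██████         ┃    ┃        
     ░░░░░░▒▒▒▒▒▓▓▓▓▓▓██████         ┃    ┃        


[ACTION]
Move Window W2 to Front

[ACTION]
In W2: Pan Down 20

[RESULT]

                                                   
                                                   
                                                   
        ┏━━━━━━━━━━━━━━━━━━━━━━━━━━━━┓             
        ┃ Tetris                     ┃             
        ┠────────────────────────────┨             
        ┃          │Next:            ┃             
        ┃          │▓▓               ┃             
━━━━━━━━━━━━━━━━━━━━━━━━━━━━━━━━━━━━━┓             
ImageViewer                          ┃━━━━┓        
─────────────────────────────────────┨    ┃        
                                     ┃────┨        
                                     ┃    ┃        
                                     ┃    ┃        


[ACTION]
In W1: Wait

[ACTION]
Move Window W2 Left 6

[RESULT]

                                                   
                                                   
                                                   
        ┏━━━━━━━━━━━━━━━━━━━━━━━━━━━━┓             
        ┃ Tetris                     ┃             
        ┠────────────────────────────┨             
        ┃          │Next:            ┃             
        ┃          │▓▓               ┃             
━━━━━━━━━━━━━━━━━━━━━━━━━━━━━━━━┓    ┃             
Viewer                          ┃    ┃━━━━┓        
────────────────────────────────┨    ┃    ┃        
                                ┃    ┃────┨        
                                ┃    ┃    ┃        
                                ┃    ┃    ┃        


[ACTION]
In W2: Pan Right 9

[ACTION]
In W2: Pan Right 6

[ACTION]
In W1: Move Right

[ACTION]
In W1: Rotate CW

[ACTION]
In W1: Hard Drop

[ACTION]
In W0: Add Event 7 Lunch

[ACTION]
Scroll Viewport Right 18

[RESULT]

                                                   
                                                   
                                                   
       ┏━━━━━━━━━━━━━━━━━━━━━━━━━━━━┓              
       ┃ Tetris                     ┃              
       ┠────────────────────────────┨              
       ┃          │Next:            ┃              
       ┃          │▓▓               ┃              
━━━━━━━━━━━━━━━━━━━━━━━━━━━━━━━┓    ┃              
iewer                          ┃    ┃━━━━┓         
───────────────────────────────┨    ┃    ┃         
                               ┃    ┃────┨         
                               ┃    ┃    ┃         
                               ┃    ┃    ┃         


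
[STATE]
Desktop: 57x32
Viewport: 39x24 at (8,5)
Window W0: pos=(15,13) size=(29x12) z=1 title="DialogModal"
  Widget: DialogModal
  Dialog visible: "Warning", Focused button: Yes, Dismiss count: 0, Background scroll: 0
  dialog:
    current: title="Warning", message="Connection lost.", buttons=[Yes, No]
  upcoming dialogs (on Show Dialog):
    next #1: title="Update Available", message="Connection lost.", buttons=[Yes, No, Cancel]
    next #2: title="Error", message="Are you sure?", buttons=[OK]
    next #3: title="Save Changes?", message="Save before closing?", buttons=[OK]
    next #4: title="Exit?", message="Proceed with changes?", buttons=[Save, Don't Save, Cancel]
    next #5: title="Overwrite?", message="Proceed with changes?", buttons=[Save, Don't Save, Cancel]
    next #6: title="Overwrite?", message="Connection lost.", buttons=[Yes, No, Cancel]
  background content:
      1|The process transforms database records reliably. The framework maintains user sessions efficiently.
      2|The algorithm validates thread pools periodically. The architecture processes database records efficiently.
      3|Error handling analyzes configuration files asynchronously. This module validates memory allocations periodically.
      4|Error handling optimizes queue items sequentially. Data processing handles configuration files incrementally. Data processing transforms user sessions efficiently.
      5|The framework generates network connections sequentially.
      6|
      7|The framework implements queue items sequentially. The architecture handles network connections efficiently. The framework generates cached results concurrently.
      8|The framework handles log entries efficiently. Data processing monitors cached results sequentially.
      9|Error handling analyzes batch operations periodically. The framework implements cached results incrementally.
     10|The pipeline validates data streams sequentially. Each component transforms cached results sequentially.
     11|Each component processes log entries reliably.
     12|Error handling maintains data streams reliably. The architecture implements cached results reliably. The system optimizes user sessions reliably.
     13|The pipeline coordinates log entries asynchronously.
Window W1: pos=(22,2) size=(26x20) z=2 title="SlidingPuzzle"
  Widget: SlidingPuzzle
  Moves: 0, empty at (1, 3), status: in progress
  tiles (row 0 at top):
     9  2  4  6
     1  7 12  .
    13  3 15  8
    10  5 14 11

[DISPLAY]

              ┃┌────┬────┬────┬────┐   
              ┃│  9 │  2 │  4 │  6 │   
              ┃├────┼────┼────┼────┤   
              ┃│  1 │  7 │ 12 │    │   
              ┃├────┼────┼────┼────┤   
              ┃│ 13 │  3 │ 15 │  8 │   
              ┃├────┼────┼────┼────┤   
              ┃│ 10 │  5 │ 14 │ 11 │   
       ┏━━━━━━┃└────┴────┴────┴────┘   
       ┃ Dialo┃Moves: 0                
       ┠──────┃                        
       ┃The pr┃                        
       ┃The┌──┃                        
       ┃Err│  ┃                        
       ┃Err│ C┃                        
       ┃The│  ┃                        
       ┃   └──┗━━━━━━━━━━━━━━━━━━━━━━━━
       ┃The framework implements qu┃   
       ┃The framework handles log e┃   
       ┗━━━━━━━━━━━━━━━━━━━━━━━━━━━┛   
                                       
                                       
                                       
                                       


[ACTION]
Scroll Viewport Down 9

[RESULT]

              ┃│  1 │  7 │ 12 │    │   
              ┃├────┼────┼────┼────┤   
              ┃│ 13 │  3 │ 15 │  8 │   
              ┃├────┼────┼────┼────┤   
              ┃│ 10 │  5 │ 14 │ 11 │   
       ┏━━━━━━┃└────┴────┴────┴────┘   
       ┃ Dialo┃Moves: 0                
       ┠──────┃                        
       ┃The pr┃                        
       ┃The┌──┃                        
       ┃Err│  ┃                        
       ┃Err│ C┃                        
       ┃The│  ┃                        
       ┃   └──┗━━━━━━━━━━━━━━━━━━━━━━━━
       ┃The framework implements qu┃   
       ┃The framework handles log e┃   
       ┗━━━━━━━━━━━━━━━━━━━━━━━━━━━┛   
                                       
                                       
                                       
                                       
                                       
                                       
                                       


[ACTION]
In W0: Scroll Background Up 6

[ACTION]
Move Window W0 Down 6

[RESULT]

              ┃│  1 │  7 │ 12 │    │   
              ┃├────┼────┼────┼────┤   
              ┃│ 13 │  3 │ 15 │  8 │   
              ┃├────┼────┼────┼────┤   
              ┃│ 10 │  5 │ 14 │ 11 │   
              ┃└────┴────┴────┴────┘   
              ┃Moves: 0                
              ┃                        
              ┃                        
              ┃                        
              ┃                        
       ┏━━━━━━┃                        
       ┃ Dialo┃                        
       ┠──────┗━━━━━━━━━━━━━━━━━━━━━━━━
       ┃The process transforms data┃   
       ┃The┌──────────────────┐ thr┃   
       ┃Err│     Warning      │ con┃   
       ┃Err│ Connection lost. │s qu┃   
       ┃The│    [Yes]  No     │ net┃   
       ┃   └──────────────────┘    ┃   
       ┃The framework implements qu┃   
       ┃The framework handles log e┃   
       ┗━━━━━━━━━━━━━━━━━━━━━━━━━━━┛   
                                       


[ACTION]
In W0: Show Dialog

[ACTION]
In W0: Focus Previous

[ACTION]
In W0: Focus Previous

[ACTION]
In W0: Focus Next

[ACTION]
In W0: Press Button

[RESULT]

              ┃│  1 │  7 │ 12 │    │   
              ┃├────┼────┼────┼────┤   
              ┃│ 13 │  3 │ 15 │  8 │   
              ┃├────┼────┼────┼────┤   
              ┃│ 10 │  5 │ 14 │ 11 │   
              ┃└────┴────┴────┴────┘   
              ┃Moves: 0                
              ┃                        
              ┃                        
              ┃                        
              ┃                        
       ┏━━━━━━┃                        
       ┃ Dialo┃                        
       ┠──────┗━━━━━━━━━━━━━━━━━━━━━━━━
       ┃The process transforms data┃   
       ┃The algorithm validates thr┃   
       ┃Error handling analyzes con┃   
       ┃Error handling optimizes qu┃   
       ┃The framework generates net┃   
       ┃                           ┃   
       ┃The framework implements qu┃   
       ┃The framework handles log e┃   
       ┗━━━━━━━━━━━━━━━━━━━━━━━━━━━┛   
                                       
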